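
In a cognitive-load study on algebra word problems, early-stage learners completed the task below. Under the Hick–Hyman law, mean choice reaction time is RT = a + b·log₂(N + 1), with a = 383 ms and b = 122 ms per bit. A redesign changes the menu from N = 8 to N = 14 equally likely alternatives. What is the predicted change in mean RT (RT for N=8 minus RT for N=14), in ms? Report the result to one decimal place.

-89.9

RT(8) = 383 + 122·log₂(9) = 383 + 122·3.1699 = 769.7278 ms.
RT(14) = 383 + 122·log₂(15) = 383 + 122·3.9069 = 859.6418 ms.
Difference = 769.7278 − 859.6418 = -89.9140 ≈ -89.9 ms.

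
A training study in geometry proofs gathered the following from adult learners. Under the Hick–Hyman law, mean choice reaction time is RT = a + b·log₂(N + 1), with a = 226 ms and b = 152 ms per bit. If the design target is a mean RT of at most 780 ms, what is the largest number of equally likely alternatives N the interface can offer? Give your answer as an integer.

Set 226 + 152·log₂(N + 1) ≤ 780.
log₂(N + 1) ≤ (780 − 226) / 152 = 3.6447.
N + 1 ≤ 2^3.6447 = 12.5073.
N ≤ 11.5073, so the largest integer N is 11.

11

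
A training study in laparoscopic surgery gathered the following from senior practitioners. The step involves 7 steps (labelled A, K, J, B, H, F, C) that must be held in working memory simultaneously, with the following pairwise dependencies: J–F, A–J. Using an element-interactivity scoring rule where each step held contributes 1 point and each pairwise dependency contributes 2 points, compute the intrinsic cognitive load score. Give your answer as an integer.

11

Count of steps held simultaneously: 7.
Count of pairwise dependencies listed: 2.
Element contribution: 7 × 1 = 7.
Interaction contribution: 2 × 2 = 4.
Intrinsic load = 7 + 4 = 11.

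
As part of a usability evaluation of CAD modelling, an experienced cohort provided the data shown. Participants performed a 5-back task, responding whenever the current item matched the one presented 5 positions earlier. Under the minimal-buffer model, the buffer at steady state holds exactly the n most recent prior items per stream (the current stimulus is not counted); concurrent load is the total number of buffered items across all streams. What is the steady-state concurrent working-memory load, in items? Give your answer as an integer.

5

The buffer holds the 5 most recent prior items.
Steady-state concurrent load = 5 items.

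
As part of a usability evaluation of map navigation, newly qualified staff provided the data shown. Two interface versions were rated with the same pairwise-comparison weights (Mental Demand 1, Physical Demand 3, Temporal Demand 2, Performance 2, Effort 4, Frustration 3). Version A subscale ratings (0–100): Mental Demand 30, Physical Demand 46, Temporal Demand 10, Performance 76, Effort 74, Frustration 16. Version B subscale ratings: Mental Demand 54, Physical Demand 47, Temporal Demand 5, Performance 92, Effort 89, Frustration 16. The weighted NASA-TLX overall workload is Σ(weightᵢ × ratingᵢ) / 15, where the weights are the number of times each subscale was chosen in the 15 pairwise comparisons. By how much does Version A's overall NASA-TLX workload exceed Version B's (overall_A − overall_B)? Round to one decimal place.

Version A weighted sum = 1·30 + 3·46 + 2·10 + 2·76 + 4·74 + 3·16 = 30 + 138 + 20 + 152 + 296 + 48 = 684; overall_A = 684/15 = 45.6000.
Version B weighted sum = 1·54 + 3·47 + 2·5 + 2·92 + 4·89 + 3·16 = 54 + 141 + 10 + 184 + 356 + 48 = 793; overall_B = 793/15 = 52.8667.
Difference = 45.6000 − 52.8667 = -7.2667 ≈ -7.3.

-7.3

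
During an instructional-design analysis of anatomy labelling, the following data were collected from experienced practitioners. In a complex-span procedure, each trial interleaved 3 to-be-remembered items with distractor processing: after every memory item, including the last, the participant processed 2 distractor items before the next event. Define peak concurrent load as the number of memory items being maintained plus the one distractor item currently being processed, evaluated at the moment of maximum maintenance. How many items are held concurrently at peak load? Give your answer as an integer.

4

Maintenance is greatest during the distractor(s) after memory item 3: all 3 memory items are being held.
One distractor item is concurrently being processed.
Peak concurrent load = 3 + 1 = 4 items.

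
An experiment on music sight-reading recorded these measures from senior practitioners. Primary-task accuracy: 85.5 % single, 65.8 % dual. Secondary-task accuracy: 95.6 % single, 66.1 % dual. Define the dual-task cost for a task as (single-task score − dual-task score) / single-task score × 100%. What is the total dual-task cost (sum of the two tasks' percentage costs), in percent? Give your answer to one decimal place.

Primary cost = (85.5 − 65.8) / 85.5 × 100% = 23.0409%.
Secondary cost = (95.6 − 66.1) / 95.6 × 100% = 30.8577%.
Total = 23.0409% + 30.8577% = 53.8986% ≈ 53.9%.

53.9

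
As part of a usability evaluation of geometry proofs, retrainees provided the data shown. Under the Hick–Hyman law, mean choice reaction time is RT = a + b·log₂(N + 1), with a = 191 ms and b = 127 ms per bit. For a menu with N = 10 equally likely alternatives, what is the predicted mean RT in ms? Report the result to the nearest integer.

log₂(10 + 1) = log₂(11) = 3.4594.
RT = 191 + 127 × 3.4594 = 191 + 439.3438 = 630.3438 ms.
≈ 630 ms.

630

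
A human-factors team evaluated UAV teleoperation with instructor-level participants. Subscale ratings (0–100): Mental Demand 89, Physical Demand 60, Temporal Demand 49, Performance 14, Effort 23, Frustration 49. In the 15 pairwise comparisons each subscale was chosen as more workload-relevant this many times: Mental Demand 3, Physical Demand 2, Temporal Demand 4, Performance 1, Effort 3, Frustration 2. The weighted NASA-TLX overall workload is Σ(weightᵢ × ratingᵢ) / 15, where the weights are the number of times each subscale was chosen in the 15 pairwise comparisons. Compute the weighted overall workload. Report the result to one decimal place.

50.9

The tallies are the weights (they sum to 15).
Weighted sum = 3·89 + 2·60 + 4·49 + 1·14 + 3·23 + 2·49
            = 267 + 120 + 196 + 14 + 69 + 98 = 764.
Overall workload = 764 / 15 = 50.9333 ≈ 50.9.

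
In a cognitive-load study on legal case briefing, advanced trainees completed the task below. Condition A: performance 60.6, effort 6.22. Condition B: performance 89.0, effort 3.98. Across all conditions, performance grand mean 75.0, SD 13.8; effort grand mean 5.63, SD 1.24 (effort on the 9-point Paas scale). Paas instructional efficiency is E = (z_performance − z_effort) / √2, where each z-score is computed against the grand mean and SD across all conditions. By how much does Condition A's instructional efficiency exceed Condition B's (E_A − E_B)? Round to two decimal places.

Condition A: z_P = (60.6 − 75.0)/13.8 = -1.0435; z_E = (6.22 − 5.63)/1.24 = 0.4758; E_A = (-1.0435 − 0.4758)/√2 = -1.0743.
Condition B: z_P = (89.0 − 75.0)/13.8 = 1.0145; z_E = (3.98 − 5.63)/1.24 = -1.3306; E_B = (1.0145 − (-1.3306))/√2 = 1.6582.
E_A − E_B = -1.0743 − 1.6582 = -2.7325 ≈ -2.73.

-2.73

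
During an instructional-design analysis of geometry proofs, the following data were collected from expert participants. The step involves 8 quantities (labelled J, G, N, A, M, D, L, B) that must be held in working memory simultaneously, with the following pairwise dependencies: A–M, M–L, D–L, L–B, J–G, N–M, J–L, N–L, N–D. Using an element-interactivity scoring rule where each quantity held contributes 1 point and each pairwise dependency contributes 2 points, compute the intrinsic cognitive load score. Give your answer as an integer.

Count of quantities held simultaneously: 8.
Count of pairwise dependencies listed: 9.
Element contribution: 8 × 1 = 8.
Interaction contribution: 9 × 2 = 18.
Intrinsic load = 8 + 18 = 26.

26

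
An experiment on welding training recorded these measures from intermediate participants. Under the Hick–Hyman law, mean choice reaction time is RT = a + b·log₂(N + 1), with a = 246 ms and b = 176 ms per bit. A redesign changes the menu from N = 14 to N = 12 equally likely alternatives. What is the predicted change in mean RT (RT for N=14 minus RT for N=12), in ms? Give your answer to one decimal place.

36.3

RT(14) = 246 + 176·log₂(15) = 246 + 176·3.9069 = 933.6144 ms.
RT(12) = 246 + 176·log₂(13) = 246 + 176·3.7004 = 897.2704 ms.
Difference = 933.6144 − 897.2704 = 36.3440 ≈ 36.3 ms.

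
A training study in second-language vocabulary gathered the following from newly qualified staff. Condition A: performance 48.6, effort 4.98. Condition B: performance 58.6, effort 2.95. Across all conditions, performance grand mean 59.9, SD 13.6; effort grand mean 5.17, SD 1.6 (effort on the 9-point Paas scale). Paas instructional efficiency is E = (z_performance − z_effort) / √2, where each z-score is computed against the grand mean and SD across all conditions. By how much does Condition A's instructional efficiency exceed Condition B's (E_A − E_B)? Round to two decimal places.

Condition A: z_P = (48.6 − 59.9)/13.6 = -0.8309; z_E = (4.98 − 5.17)/1.6 = -0.1187; E_A = (-0.8309 − (-0.1187))/√2 = -0.5036.
Condition B: z_P = (58.6 − 59.9)/13.6 = -0.0956; z_E = (2.95 − 5.17)/1.6 = -1.3875; E_B = (-0.0956 − (-1.3875))/√2 = 0.9135.
E_A − E_B = -0.5036 − 0.9135 = -1.4171 ≈ -1.42.

-1.42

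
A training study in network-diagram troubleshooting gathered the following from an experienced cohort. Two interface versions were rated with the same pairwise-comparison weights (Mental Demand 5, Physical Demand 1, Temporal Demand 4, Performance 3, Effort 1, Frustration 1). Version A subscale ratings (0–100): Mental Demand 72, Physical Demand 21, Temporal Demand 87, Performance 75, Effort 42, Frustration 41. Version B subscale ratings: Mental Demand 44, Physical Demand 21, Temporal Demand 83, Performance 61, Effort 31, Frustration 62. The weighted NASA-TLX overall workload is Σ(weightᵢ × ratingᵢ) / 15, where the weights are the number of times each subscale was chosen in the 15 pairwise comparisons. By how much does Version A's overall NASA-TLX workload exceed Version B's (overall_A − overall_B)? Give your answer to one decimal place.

Version A weighted sum = 5·72 + 1·21 + 4·87 + 3·75 + 1·42 + 1·41 = 360 + 21 + 348 + 225 + 42 + 41 = 1037; overall_A = 1037/15 = 69.1333.
Version B weighted sum = 5·44 + 1·21 + 4·83 + 3·61 + 1·31 + 1·62 = 220 + 21 + 332 + 183 + 31 + 62 = 849; overall_B = 849/15 = 56.6000.
Difference = 69.1333 − 56.6000 = 12.5333 ≈ 12.5.

12.5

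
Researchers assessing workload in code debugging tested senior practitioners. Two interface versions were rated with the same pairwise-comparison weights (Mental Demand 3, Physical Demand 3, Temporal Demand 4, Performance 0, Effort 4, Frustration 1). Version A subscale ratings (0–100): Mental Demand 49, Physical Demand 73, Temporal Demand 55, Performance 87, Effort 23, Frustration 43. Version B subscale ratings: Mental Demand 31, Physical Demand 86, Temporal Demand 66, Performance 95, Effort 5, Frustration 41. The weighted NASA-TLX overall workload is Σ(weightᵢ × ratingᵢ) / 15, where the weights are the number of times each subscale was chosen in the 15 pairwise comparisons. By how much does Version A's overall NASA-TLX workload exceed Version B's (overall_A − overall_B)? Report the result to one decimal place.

Version A weighted sum = 3·49 + 3·73 + 4·55 + 0·87 + 4·23 + 1·43 = 147 + 219 + 220 + 0 + 92 + 43 = 721; overall_A = 721/15 = 48.0667.
Version B weighted sum = 3·31 + 3·86 + 4·66 + 0·95 + 4·5 + 1·41 = 93 + 258 + 264 + 0 + 20 + 41 = 676; overall_B = 676/15 = 45.0667.
Difference = 48.0667 − 45.0667 = 3.0000 ≈ 3.0.

3.0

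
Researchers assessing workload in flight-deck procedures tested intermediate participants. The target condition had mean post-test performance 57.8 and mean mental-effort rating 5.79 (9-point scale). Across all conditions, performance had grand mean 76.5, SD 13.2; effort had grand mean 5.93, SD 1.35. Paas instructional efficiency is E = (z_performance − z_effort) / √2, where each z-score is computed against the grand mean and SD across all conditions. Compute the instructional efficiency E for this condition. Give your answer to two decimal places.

-0.93

z_performance = (57.8 − 76.5) / 13.2 = -18.7000 / 13.2 = -1.4167.
z_effort = (5.79 − 5.93) / 1.35 = -0.1400 / 1.35 = -0.1037.
z_P − z_E = -1.4167 − (-0.1037) = -1.3130.
E = -1.3130 / √2 = -1.3130 / 1.41421 = -0.9284 ≈ -0.93.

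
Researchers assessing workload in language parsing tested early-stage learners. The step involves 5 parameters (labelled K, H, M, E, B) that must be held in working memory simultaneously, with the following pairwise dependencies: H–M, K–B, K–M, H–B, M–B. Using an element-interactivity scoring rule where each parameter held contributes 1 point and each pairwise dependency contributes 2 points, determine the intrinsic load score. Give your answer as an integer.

Count of parameters held simultaneously: 5.
Count of pairwise dependencies listed: 5.
Element contribution: 5 × 1 = 5.
Interaction contribution: 5 × 2 = 10.
Intrinsic load = 5 + 10 = 15.

15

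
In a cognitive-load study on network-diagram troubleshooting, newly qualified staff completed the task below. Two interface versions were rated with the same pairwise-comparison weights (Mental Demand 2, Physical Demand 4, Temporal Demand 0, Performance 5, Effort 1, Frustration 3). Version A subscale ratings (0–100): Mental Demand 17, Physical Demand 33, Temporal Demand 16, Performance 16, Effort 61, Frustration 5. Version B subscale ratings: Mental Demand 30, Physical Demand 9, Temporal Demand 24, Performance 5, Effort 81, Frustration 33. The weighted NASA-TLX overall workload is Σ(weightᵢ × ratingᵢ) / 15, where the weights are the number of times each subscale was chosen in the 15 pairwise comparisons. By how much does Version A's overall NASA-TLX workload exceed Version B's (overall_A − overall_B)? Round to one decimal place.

Version A weighted sum = 2·17 + 4·33 + 0·16 + 5·16 + 1·61 + 3·5 = 34 + 132 + 0 + 80 + 61 + 15 = 322; overall_A = 322/15 = 21.4667.
Version B weighted sum = 2·30 + 4·9 + 0·24 + 5·5 + 1·81 + 3·33 = 60 + 36 + 0 + 25 + 81 + 99 = 301; overall_B = 301/15 = 20.0667.
Difference = 21.4667 − 20.0667 = 1.4000 ≈ 1.4.

1.4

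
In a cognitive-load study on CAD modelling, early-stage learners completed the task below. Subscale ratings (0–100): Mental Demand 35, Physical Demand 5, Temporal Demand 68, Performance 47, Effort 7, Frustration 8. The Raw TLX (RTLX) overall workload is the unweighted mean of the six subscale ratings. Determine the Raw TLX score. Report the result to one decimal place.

28.3

Sum of ratings = 35 + 5 + 68 + 47 + 7 + 8 = 170.
RTLX = 170 / 6 = 28.3333 ≈ 28.3.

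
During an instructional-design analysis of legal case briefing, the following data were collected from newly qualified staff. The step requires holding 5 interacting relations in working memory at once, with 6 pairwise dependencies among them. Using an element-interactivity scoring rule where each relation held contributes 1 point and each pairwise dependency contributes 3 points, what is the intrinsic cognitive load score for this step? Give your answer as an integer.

Element contribution: 5 × 1 = 5.
Interaction contribution: 6 × 3 = 18.
Intrinsic load = 5 + 18 = 23.

23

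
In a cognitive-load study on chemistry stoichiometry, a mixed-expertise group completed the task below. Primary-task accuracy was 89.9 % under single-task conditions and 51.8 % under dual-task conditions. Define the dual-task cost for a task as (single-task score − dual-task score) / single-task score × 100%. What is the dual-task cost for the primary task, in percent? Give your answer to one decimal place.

Cost = (89.9 − 51.8) / 89.9 × 100%
     = 38.1000 / 89.9 × 100% = 42.3804%.
≈ 42.4%.

42.4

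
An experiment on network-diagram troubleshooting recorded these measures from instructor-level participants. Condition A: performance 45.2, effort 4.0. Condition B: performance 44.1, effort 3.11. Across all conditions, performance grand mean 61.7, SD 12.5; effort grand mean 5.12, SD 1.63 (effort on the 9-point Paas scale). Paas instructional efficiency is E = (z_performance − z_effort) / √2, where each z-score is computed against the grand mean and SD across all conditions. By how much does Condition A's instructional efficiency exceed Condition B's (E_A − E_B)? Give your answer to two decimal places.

-0.32

Condition A: z_P = (45.2 − 61.7)/12.5 = -1.3200; z_E = (4.0 − 5.12)/1.63 = -0.6871; E_A = (-1.3200 − (-0.6871))/√2 = -0.4475.
Condition B: z_P = (44.1 − 61.7)/12.5 = -1.4080; z_E = (3.11 − 5.12)/1.63 = -1.2331; E_B = (-1.4080 − (-1.2331))/√2 = -0.1237.
E_A − E_B = -0.4475 − (-0.1237) = -0.3238 ≈ -0.32.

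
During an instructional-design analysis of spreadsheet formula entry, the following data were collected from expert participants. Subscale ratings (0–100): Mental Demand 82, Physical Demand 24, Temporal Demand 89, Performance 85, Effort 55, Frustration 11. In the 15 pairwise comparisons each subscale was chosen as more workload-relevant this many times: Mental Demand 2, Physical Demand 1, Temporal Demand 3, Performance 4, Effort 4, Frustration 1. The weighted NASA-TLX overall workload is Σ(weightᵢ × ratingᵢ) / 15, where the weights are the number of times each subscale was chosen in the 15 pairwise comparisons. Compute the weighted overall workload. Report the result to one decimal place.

68.4

The tallies are the weights (they sum to 15).
Weighted sum = 2·82 + 1·24 + 3·89 + 4·85 + 4·55 + 1·11
            = 164 + 24 + 267 + 340 + 220 + 11 = 1026.
Overall workload = 1026 / 15 = 68.4000 ≈ 68.4.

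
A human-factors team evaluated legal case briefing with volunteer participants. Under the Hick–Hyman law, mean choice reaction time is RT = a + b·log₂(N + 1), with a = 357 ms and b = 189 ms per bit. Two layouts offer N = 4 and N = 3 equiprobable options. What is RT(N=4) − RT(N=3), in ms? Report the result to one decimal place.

60.8

RT(4) = 357 + 189·log₂(5) = 357 + 189·2.3219 = 795.8391 ms.
RT(3) = 357 + 189·log₂(4) = 357 + 189·2.0000 = 735.0000 ms.
Difference = 795.8391 − 735.0000 = 60.8391 ≈ 60.8 ms.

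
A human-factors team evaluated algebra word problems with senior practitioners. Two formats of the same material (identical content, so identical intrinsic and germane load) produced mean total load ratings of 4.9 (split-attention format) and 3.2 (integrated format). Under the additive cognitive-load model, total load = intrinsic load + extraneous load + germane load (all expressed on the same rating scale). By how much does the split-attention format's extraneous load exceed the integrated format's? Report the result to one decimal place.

Intrinsic and germane load are equal across formats, so the difference in total load equals the difference in extraneous load.
Extraneous-load difference = 4.9 − 3.2 = 1.7.

1.7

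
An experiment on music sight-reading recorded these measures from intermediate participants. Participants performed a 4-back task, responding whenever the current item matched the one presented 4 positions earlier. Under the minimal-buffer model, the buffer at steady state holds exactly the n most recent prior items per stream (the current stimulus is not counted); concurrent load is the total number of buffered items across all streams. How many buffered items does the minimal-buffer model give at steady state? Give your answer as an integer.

4

The buffer holds the 4 most recent prior items.
Steady-state concurrent load = 4 items.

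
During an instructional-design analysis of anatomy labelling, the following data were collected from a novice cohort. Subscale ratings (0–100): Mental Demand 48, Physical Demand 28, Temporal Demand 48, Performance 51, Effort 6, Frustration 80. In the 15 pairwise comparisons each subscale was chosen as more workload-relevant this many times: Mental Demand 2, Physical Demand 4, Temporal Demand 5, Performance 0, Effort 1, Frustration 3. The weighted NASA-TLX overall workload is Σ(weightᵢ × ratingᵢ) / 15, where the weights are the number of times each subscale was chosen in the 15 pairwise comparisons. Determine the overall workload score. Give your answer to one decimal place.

46.3

The tallies are the weights (they sum to 15).
Weighted sum = 2·48 + 4·28 + 5·48 + 0·51 + 1·6 + 3·80
            = 96 + 112 + 240 + 0 + 6 + 240 = 694.
Overall workload = 694 / 15 = 46.2667 ≈ 46.3.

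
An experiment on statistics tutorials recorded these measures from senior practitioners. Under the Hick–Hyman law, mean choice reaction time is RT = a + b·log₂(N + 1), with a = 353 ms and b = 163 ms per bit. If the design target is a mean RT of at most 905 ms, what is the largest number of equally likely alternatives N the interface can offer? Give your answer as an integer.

Set 353 + 163·log₂(N + 1) ≤ 905.
log₂(N + 1) ≤ (905 − 353) / 163 = 3.3865.
N + 1 ≤ 2^3.3865 = 10.4577.
N ≤ 9.4577, so the largest integer N is 9.

9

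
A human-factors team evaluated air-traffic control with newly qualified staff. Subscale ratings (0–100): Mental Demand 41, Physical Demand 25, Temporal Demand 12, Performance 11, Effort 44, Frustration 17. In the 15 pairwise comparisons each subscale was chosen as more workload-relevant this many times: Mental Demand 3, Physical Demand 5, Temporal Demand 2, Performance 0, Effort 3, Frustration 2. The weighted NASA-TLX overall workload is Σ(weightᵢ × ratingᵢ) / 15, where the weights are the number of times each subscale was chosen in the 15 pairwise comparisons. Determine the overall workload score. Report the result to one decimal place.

The tallies are the weights (they sum to 15).
Weighted sum = 3·41 + 5·25 + 2·12 + 0·11 + 3·44 + 2·17
            = 123 + 125 + 24 + 0 + 132 + 34 = 438.
Overall workload = 438 / 15 = 29.2000 ≈ 29.2.

29.2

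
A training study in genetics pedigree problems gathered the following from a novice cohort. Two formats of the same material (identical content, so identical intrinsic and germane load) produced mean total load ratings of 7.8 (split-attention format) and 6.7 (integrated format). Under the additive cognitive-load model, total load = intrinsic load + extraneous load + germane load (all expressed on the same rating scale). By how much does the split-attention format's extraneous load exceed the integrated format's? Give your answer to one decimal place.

Intrinsic and germane load are equal across formats, so the difference in total load equals the difference in extraneous load.
Extraneous-load difference = 7.8 − 6.7 = 1.1.

1.1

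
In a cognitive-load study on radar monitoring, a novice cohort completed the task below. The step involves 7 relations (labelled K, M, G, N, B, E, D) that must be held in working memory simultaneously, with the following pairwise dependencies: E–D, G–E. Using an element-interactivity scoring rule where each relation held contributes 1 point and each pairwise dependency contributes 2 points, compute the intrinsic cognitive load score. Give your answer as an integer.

Count of relations held simultaneously: 7.
Count of pairwise dependencies listed: 2.
Element contribution: 7 × 1 = 7.
Interaction contribution: 2 × 2 = 4.
Intrinsic load = 7 + 4 = 11.

11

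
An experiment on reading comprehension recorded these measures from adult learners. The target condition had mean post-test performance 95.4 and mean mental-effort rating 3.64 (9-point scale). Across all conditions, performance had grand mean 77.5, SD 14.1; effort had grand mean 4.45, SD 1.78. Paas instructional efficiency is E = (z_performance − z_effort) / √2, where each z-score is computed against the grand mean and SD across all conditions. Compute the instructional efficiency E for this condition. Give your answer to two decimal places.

1.22

z_performance = (95.4 − 77.5) / 14.1 = 17.9000 / 14.1 = 1.2695.
z_effort = (3.64 − 4.45) / 1.78 = -0.8100 / 1.78 = -0.4551.
z_P − z_E = 1.2695 − (-0.4551) = 1.7246.
E = 1.7246 / √2 = 1.7246 / 1.41421 = 1.2195 ≈ 1.22.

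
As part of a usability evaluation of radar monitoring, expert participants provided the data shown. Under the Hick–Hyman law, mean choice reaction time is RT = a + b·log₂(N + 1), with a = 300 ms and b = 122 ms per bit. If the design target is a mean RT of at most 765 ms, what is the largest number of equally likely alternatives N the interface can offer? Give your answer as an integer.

13

Set 300 + 122·log₂(N + 1) ≤ 765.
log₂(N + 1) ≤ (765 − 300) / 122 = 3.8115.
N + 1 ≤ 2^3.8115 = 14.0403.
N ≤ 13.0403, so the largest integer N is 13.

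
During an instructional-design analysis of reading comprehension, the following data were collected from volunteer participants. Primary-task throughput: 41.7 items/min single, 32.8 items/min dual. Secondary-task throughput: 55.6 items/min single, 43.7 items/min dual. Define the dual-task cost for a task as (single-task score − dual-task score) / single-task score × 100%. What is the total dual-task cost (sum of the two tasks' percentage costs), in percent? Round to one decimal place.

42.7

Primary cost = (41.7 − 32.8) / 41.7 × 100% = 21.3429%.
Secondary cost = (55.6 − 43.7) / 55.6 × 100% = 21.4029%.
Total = 21.3429% + 21.4029% = 42.7458% ≈ 42.7%.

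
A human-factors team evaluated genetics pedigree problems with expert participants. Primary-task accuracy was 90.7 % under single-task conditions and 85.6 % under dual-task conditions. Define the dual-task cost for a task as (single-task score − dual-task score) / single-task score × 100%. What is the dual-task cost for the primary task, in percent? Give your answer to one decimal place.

Cost = (90.7 − 85.6) / 90.7 × 100%
     = 5.1000 / 90.7 × 100% = 5.6229%.
≈ 5.6%.

5.6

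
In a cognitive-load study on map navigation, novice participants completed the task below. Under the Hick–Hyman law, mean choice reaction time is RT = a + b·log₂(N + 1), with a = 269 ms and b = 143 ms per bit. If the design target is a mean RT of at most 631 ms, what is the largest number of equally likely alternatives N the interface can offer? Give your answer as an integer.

4

Set 269 + 143·log₂(N + 1) ≤ 631.
log₂(N + 1) ≤ (631 − 269) / 143 = 2.5315.
N + 1 ≤ 2^2.5315 = 5.7817.
N ≤ 4.7817, so the largest integer N is 4.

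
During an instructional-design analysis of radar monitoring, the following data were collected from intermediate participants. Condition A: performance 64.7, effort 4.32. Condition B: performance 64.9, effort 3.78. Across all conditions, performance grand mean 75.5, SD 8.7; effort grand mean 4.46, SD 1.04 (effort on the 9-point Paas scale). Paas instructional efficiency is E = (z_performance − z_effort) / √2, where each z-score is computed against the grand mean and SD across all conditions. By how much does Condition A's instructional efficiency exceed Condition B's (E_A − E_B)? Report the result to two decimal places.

Condition A: z_P = (64.7 − 75.5)/8.7 = -1.2414; z_E = (4.32 − 4.46)/1.04 = -0.1346; E_A = (-1.2414 − (-0.1346))/√2 = -0.7826.
Condition B: z_P = (64.9 − 75.5)/8.7 = -1.2184; z_E = (3.78 − 4.46)/1.04 = -0.6538; E_B = (-1.2184 − (-0.6538))/√2 = -0.3992.
E_A − E_B = -0.7826 − (-0.3992) = -0.3834 ≈ -0.38.

-0.38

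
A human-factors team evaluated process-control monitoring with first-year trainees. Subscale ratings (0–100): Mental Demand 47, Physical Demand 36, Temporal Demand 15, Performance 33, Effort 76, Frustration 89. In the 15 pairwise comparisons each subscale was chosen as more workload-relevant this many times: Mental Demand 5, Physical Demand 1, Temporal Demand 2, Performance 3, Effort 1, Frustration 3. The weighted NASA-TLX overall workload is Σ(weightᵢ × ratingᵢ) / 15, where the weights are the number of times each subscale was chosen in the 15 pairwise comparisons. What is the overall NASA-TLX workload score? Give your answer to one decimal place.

The tallies are the weights (they sum to 15).
Weighted sum = 5·47 + 1·36 + 2·15 + 3·33 + 1·76 + 3·89
            = 235 + 36 + 30 + 99 + 76 + 267 = 743.
Overall workload = 743 / 15 = 49.5333 ≈ 49.5.

49.5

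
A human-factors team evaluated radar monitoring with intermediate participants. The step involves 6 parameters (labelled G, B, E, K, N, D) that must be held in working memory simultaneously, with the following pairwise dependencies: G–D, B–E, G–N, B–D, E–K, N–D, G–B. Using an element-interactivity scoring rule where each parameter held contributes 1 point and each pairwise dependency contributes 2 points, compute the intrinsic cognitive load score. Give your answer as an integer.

Count of parameters held simultaneously: 6.
Count of pairwise dependencies listed: 7.
Element contribution: 6 × 1 = 6.
Interaction contribution: 7 × 2 = 14.
Intrinsic load = 6 + 14 = 20.

20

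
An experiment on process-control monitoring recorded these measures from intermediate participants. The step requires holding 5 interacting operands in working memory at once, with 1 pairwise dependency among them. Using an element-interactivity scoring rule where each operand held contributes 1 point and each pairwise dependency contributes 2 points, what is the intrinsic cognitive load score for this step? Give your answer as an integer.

7

Element contribution: 5 × 1 = 5.
Interaction contribution: 1 × 2 = 2.
Intrinsic load = 5 + 2 = 7.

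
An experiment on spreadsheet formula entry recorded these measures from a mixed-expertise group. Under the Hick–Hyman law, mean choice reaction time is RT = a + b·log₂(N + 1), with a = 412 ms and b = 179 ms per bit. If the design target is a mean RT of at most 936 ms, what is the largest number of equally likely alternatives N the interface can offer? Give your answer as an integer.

Set 412 + 179·log₂(N + 1) ≤ 936.
log₂(N + 1) ≤ (936 − 412) / 179 = 2.9274.
N + 1 ≤ 2^2.9274 = 7.6074.
N ≤ 6.6074, so the largest integer N is 6.

6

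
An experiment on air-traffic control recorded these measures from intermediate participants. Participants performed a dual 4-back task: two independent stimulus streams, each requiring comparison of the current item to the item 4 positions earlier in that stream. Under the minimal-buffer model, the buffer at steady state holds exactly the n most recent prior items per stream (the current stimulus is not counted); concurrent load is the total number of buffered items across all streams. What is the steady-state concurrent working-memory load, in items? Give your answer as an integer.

8

Each stream's buffer holds its 4 most recent prior items.
Two independent streams: 2 × 4 = 8 buffered items at steady state.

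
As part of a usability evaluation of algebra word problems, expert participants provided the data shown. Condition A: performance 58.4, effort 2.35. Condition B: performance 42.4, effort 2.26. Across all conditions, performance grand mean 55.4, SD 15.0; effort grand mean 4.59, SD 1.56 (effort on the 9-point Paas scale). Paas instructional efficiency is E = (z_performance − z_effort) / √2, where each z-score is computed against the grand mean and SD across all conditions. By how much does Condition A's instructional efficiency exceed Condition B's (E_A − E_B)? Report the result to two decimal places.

0.71

Condition A: z_P = (58.4 − 55.4)/15.0 = 0.2000; z_E = (2.35 − 4.59)/1.56 = -1.4359; E_A = (0.2000 − (-1.4359))/√2 = 1.1568.
Condition B: z_P = (42.4 − 55.4)/15.0 = -0.8667; z_E = (2.26 − 4.59)/1.56 = -1.4936; E_B = (-0.8667 − (-1.4936))/√2 = 0.4433.
E_A − E_B = 1.1568 − 0.4433 = 0.7135 ≈ 0.71.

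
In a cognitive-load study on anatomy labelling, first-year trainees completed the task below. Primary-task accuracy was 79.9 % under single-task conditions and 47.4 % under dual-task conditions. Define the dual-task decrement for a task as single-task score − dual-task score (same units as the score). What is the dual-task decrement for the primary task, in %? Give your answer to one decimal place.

32.5

Decrement = 79.9 − 47.4 = 32.5000 % ≈ 32.5 %.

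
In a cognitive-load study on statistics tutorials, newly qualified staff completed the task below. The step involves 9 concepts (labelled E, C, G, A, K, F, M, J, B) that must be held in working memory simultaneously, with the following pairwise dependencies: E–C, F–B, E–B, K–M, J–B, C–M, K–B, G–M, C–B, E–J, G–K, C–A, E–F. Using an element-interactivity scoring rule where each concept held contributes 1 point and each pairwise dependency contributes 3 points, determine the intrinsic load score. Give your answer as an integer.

48

Count of concepts held simultaneously: 9.
Count of pairwise dependencies listed: 13.
Element contribution: 9 × 1 = 9.
Interaction contribution: 13 × 3 = 39.
Intrinsic load = 9 + 39 = 48.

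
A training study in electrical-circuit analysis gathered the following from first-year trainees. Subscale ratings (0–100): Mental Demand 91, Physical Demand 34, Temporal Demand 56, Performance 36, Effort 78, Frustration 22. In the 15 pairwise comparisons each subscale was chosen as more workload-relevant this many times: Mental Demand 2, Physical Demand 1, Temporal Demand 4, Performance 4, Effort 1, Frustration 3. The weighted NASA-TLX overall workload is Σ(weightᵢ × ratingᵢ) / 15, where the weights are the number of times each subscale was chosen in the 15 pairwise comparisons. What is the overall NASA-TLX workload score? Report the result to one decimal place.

The tallies are the weights (they sum to 15).
Weighted sum = 2·91 + 1·34 + 4·56 + 4·36 + 1·78 + 3·22
            = 182 + 34 + 224 + 144 + 78 + 66 = 728.
Overall workload = 728 / 15 = 48.5333 ≈ 48.5.

48.5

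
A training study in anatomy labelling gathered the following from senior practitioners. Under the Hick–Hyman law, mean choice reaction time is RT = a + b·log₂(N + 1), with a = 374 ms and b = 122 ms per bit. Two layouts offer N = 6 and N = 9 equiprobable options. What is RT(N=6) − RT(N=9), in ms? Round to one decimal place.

RT(6) = 374 + 122·log₂(7) = 374 + 122·2.8074 = 716.5028 ms.
RT(9) = 374 + 122·log₂(10) = 374 + 122·3.3219 = 779.2718 ms.
Difference = 716.5028 − 779.2718 = -62.7690 ≈ -62.8 ms.

-62.8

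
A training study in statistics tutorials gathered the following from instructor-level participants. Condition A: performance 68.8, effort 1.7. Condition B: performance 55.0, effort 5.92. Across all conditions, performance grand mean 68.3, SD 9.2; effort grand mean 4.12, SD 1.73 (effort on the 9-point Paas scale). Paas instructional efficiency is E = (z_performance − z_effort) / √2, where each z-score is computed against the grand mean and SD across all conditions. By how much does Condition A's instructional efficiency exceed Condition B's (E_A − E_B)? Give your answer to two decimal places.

Condition A: z_P = (68.8 − 68.3)/9.2 = 0.0543; z_E = (1.7 − 4.12)/1.73 = -1.3988; E_A = (0.0543 − (-1.3988))/√2 = 1.0275.
Condition B: z_P = (55.0 − 68.3)/9.2 = -1.4457; z_E = (5.92 − 4.12)/1.73 = 1.0405; E_B = (-1.4457 − 1.0405)/√2 = -1.7580.
E_A − E_B = 1.0275 − (-1.7580) = 2.7855 ≈ 2.79.

2.79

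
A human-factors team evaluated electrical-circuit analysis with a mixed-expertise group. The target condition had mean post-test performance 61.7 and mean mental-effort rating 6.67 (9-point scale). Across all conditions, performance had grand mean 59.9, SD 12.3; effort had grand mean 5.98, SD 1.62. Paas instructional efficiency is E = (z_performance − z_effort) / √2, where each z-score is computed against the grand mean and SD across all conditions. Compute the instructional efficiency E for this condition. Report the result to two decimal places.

-0.20

z_performance = (61.7 − 59.9) / 12.3 = 1.8000 / 12.3 = 0.1463.
z_effort = (6.67 − 5.98) / 1.62 = 0.6900 / 1.62 = 0.4259.
z_P − z_E = 0.1463 − 0.4259 = -0.2796.
E = -0.2796 / √2 = -0.2796 / 1.41421 = -0.1977 ≈ -0.20.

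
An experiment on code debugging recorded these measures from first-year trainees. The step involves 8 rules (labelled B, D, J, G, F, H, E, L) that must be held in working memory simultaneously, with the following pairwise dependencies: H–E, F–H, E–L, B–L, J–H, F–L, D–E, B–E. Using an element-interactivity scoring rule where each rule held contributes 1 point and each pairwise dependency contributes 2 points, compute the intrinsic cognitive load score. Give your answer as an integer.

24

Count of rules held simultaneously: 8.
Count of pairwise dependencies listed: 8.
Element contribution: 8 × 1 = 8.
Interaction contribution: 8 × 2 = 16.
Intrinsic load = 8 + 16 = 24.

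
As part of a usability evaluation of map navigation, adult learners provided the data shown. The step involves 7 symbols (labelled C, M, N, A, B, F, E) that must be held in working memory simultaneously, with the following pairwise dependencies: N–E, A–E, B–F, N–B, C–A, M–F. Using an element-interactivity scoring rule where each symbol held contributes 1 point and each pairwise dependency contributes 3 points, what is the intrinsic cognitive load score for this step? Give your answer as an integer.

Count of symbols held simultaneously: 7.
Count of pairwise dependencies listed: 6.
Element contribution: 7 × 1 = 7.
Interaction contribution: 6 × 3 = 18.
Intrinsic load = 7 + 18 = 25.

25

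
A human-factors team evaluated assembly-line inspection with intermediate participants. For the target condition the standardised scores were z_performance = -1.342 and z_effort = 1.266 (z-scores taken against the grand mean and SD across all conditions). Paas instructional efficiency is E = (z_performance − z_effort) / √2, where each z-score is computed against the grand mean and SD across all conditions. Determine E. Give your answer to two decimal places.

z_P − z_E = -1.342 − 1.266 = -2.6080.
E = -2.6080 / √2 = -2.6080 / 1.41421 = -1.8441 ≈ -1.84.

-1.84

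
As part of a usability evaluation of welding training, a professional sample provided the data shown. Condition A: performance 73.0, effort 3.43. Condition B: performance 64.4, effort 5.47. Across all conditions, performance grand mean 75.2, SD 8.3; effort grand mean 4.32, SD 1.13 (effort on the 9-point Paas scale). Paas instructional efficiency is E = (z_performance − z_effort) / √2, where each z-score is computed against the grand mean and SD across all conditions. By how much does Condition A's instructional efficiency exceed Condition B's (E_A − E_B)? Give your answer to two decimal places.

2.01

Condition A: z_P = (73.0 − 75.2)/8.3 = -0.2651; z_E = (3.43 − 4.32)/1.13 = -0.7876; E_A = (-0.2651 − (-0.7876))/√2 = 0.3695.
Condition B: z_P = (64.4 − 75.2)/8.3 = -1.3012; z_E = (5.47 − 4.32)/1.13 = 1.0177; E_B = (-1.3012 − 1.0177)/√2 = -1.6397.
E_A − E_B = 0.3695 − (-1.6397) = 2.0092 ≈ 2.01.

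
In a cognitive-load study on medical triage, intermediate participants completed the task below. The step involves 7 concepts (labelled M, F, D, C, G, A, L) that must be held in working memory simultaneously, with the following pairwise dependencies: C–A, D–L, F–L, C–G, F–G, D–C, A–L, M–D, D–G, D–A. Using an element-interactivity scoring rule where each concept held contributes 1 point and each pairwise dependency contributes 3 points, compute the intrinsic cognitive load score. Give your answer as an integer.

37

Count of concepts held simultaneously: 7.
Count of pairwise dependencies listed: 10.
Element contribution: 7 × 1 = 7.
Interaction contribution: 10 × 3 = 30.
Intrinsic load = 7 + 30 = 37.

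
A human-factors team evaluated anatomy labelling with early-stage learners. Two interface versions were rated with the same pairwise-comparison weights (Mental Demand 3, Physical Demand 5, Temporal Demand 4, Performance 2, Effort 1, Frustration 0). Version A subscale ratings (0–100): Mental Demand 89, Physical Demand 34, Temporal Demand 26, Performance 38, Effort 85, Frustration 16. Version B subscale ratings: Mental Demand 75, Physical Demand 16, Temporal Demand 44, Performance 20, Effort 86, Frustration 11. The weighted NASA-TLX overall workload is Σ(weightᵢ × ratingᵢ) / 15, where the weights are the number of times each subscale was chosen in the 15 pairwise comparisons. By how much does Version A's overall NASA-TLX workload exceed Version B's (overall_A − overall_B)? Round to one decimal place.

6.3

Version A weighted sum = 3·89 + 5·34 + 4·26 + 2·38 + 1·85 + 0·16 = 267 + 170 + 104 + 76 + 85 + 0 = 702; overall_A = 702/15 = 46.8000.
Version B weighted sum = 3·75 + 5·16 + 4·44 + 2·20 + 1·86 + 0·11 = 225 + 80 + 176 + 40 + 86 + 0 = 607; overall_B = 607/15 = 40.4667.
Difference = 46.8000 − 40.4667 = 6.3333 ≈ 6.3.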